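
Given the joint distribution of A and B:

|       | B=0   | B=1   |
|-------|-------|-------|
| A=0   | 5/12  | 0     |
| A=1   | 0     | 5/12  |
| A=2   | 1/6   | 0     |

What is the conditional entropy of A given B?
Marginal P(B) (column sums):
  P(B=0) = 5/12 + 0 + 1/6 = 7/12
  P(B=1) = 0 + 5/12 + 0 = 5/12

H(A|B) = -Σ P(A,B)·log₂ P(A|B), where P(A|B) = P(A,B) / P(B)
  (cells with P(A,B) = 0 contribute 0)
  (A=0,B=0): P(A|B) = (5/12)/(7/12) = 5/7;  -(5/12)·log₂(5/7) = 0.2023
  (A=1,B=1): P(A|B) = (5/12)/(5/12) = 1;  -(5/12)·log₂(1) = 0.0000
  (A=2,B=0): P(A|B) = (1/6)/(7/12) = 2/7;  -(1/6)·log₂(2/7) = 0.3012
H(A|B) = 0.2023 + 0.0000 + 0.3012
  = 0.5035 bits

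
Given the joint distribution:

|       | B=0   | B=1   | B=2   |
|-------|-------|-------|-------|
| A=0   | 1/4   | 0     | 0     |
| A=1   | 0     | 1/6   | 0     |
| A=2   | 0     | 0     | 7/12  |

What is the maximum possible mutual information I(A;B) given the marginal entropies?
The upper bound on mutual information is I(A;B) ≤ min(H(A), H(B)).

Marginal P(A) (row sums):
  P(A=0) = 1/4 + 0 + 0 = 1/4
  P(A=1) = 0 + 1/6 + 0 = 1/6
  P(A=2) = 0 + 0 + 7/12 = 7/12
Marginal P(B) (column sums):
  P(B=0) = 1/4 + 0 + 0 = 1/4
  P(B=1) = 0 + 1/6 + 0 = 1/6
  P(B=2) = 0 + 0 + 7/12 = 7/12

H(A) = -[(1/4)·log₂(1/4) + (1/6)·log₂(1/6) + (7/12)·log₂(7/12)]
  = 0.5000 + 0.4308 + 0.4536
  = 1.3844 bits
H(B) = -[(1/4)·log₂(1/4) + (1/6)·log₂(1/6) + (7/12)·log₂(7/12)]
  = 0.5000 + 0.4308 + 0.4536
  = 1.3844 bits

Maximum possible I(A;B) = min(1.3844, 1.3844) = 1.3844 bits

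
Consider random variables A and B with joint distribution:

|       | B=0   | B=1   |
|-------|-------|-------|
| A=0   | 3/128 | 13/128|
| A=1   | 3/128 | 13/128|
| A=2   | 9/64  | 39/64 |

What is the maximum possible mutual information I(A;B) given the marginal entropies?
The upper bound on mutual information is I(A;B) ≤ min(H(A), H(B)).

Marginal P(A) (row sums):
  P(A=0) = 3/128 + 13/128 = 1/8
  P(A=1) = 3/128 + 13/128 = 1/8
  P(A=2) = 9/64 + 39/64 = 3/4
Marginal P(B) (column sums):
  P(B=0) = 3/128 + 3/128 + 9/64 = 3/16
  P(B=1) = 13/128 + 13/128 + 39/64 = 13/16

H(A) = -[(1/8)·log₂(1/8) + (1/8)·log₂(1/8) + (3/4)·log₂(3/4)]
  = 0.3750 + 0.3750 + 0.3113
  = 1.0613 bits
H(B) = -[(3/16)·log₂(3/16) + (13/16)·log₂(13/16)]
  = 0.4528 + 0.2434
  = 0.6962 bits

Maximum possible I(A;B) = min(1.0613, 0.6962) = 0.6962 bits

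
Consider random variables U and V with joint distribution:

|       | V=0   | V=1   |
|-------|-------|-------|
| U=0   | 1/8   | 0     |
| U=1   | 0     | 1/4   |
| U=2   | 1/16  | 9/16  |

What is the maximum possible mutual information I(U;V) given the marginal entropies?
The upper bound on mutual information is I(U;V) ≤ min(H(U), H(V)).

Marginal P(U) (row sums):
  P(U=0) = 1/8 + 0 = 1/8
  P(U=1) = 0 + 1/4 = 1/4
  P(U=2) = 1/16 + 9/16 = 5/8
Marginal P(V) (column sums):
  P(V=0) = 1/8 + 0 + 1/16 = 3/16
  P(V=1) = 0 + 1/4 + 9/16 = 13/16

H(U) = -[(1/8)·log₂(1/8) + (1/4)·log₂(1/4) + (5/8)·log₂(5/8)]
  = 0.3750 + 0.5000 + 0.4238
  = 1.2988 bits
H(V) = -[(3/16)·log₂(3/16) + (13/16)·log₂(13/16)]
  = 0.4528 + 0.2434
  = 0.6962 bits

Maximum possible I(U;V) = min(1.2988, 0.6962) = 0.6962 bits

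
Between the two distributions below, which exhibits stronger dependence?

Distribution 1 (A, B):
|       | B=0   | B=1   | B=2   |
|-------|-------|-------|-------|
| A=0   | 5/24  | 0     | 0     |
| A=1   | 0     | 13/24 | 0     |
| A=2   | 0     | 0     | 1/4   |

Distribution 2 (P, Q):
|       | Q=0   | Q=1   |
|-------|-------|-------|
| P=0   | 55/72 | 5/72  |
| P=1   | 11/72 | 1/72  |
Distribution 1 (A, B):
Marginal P(A) (row sums):
  P(A=0) = 5/24 + 0 + 0 = 5/24
  P(A=1) = 0 + 13/24 + 0 = 13/24
  P(A=2) = 0 + 0 + 1/4 = 1/4
Marginal P(B) (column sums):
  P(B=0) = 5/24 + 0 + 0 = 5/24
  P(B=1) = 0 + 13/24 + 0 = 13/24
  P(B=2) = 0 + 0 + 1/4 = 1/4

H(A) = -[(5/24)·log₂(5/24) + (13/24)·log₂(13/24) + (1/4)·log₂(1/4)]
  = 0.4715 + 0.4791 + 0.5000
  = 1.4506 bits
H(B) = -[(5/24)·log₂(5/24) + (13/24)·log₂(13/24) + (1/4)·log₂(1/4)]
  = 0.4715 + 0.4791 + 0.5000
  = 1.4506 bits
H(A,B) = -[(5/24)·log₂(5/24) + (13/24)·log₂(13/24) + (1/4)·log₂(1/4)]
  = 0.4715 + 0.4791 + 0.5000
  = 1.4506 bits

I(A;B) = H(A) + H(B) - H(A,B)
  = 1.4506 + 1.4506 - 1.4506
  = 1.4506 bits

Distribution 2 (P, Q):
Marginal P(P) (row sums):
  P(P=0) = 55/72 + 5/72 = 5/6
  P(P=1) = 11/72 + 1/72 = 1/6
Marginal P(Q) (column sums):
  P(Q=0) = 55/72 + 11/72 = 11/12
  P(Q=1) = 5/72 + 1/72 = 1/12

H(P) = -[(5/6)·log₂(5/6) + (1/6)·log₂(1/6)]
  = 0.2192 + 0.4308
  = 0.6500 bits
H(Q) = -[(11/12)·log₂(11/12) + (1/12)·log₂(1/12)]
  = 0.1151 + 0.2987
  = 0.4138 bits
H(P,Q) = -[(55/72)·log₂(55/72) + (5/72)·log₂(5/72) + (11/72)·log₂(11/72) + (1/72)·log₂(1/72)]
  = 0.2968 + 0.2672 + 0.4141 + 0.0857
  = 1.0638 bits

I(P;Q) = H(P) + H(Q) - H(P,Q)
  = 0.6500 + 0.4138 - 1.0638
  = 0.0000 bits

I(A;B) = 1.4506 bits > I(P;Q) = 0.0000 bits, so (A, B) has the higher mutual information (stronger dependence).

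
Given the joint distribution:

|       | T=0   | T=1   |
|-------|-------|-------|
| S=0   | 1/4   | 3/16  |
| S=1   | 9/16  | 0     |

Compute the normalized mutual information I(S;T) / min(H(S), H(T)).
Marginal P(S) (row sums):
  P(S=0) = 1/4 + 3/16 = 7/16
  P(S=1) = 9/16 + 0 = 9/16
Marginal P(T) (column sums):
  P(T=0) = 1/4 + 9/16 = 13/16
  P(T=1) = 3/16 + 0 = 3/16

H(S) = -[(7/16)·log₂(7/16) + (9/16)·log₂(9/16)]
  = 0.5218 + 0.4669
  = 0.9887 bits
H(T) = -[(13/16)·log₂(13/16) + (3/16)·log₂(3/16)]
  = 0.2434 + 0.4528
  = 0.6962 bits
H(S,T) = -[(1/4)·log₂(1/4) + (3/16)·log₂(3/16) + (9/16)·log₂(9/16)]
  = 0.5000 + 0.4528 + 0.4669
  = 1.4197 bits

I(S;T) = H(S) + H(T) - H(S,T)
  = 0.9887 + 0.6962 - 1.4197
  = 0.2652 bits

min(H(S), H(T)) = min(0.9887, 0.6962) = 0.6962 bits
Normalized MI = 0.2652 / 0.6962 = 0.3809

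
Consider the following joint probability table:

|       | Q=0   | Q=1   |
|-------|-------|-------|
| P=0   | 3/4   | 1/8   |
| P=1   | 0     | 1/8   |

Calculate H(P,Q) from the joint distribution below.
H(P,Q) = -Σ P(P,Q) log₂ P(P,Q), summed over the non-zero cells:
H(P,Q) = -[(3/4)·log₂(3/4) + (1/8)·log₂(1/8) + (1/8)·log₂(1/8)]
  = 0.3113 + 0.3750 + 0.3750
  = 1.0613 bits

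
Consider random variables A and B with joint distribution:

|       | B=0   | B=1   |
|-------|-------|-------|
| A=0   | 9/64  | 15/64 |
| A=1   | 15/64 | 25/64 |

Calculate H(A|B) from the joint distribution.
Marginal P(B) (column sums):
  P(B=0) = 9/64 + 15/64 = 3/8
  P(B=1) = 15/64 + 25/64 = 5/8

H(A|B) = -Σ P(A,B)·log₂ P(A|B), where P(A|B) = P(A,B) / P(B)
  (A=0,B=0): P(A|B) = (9/64)/(3/8) = 3/8;  -(9/64)·log₂(3/8) = 0.1990
  (A=0,B=1): P(A|B) = (15/64)/(5/8) = 3/8;  -(15/64)·log₂(3/8) = 0.3316
  (A=1,B=0): P(A|B) = (15/64)/(3/8) = 5/8;  -(15/64)·log₂(5/8) = 0.1589
  (A=1,B=1): P(A|B) = (25/64)/(5/8) = 5/8;  -(25/64)·log₂(5/8) = 0.2649
H(A|B) = 0.1990 + 0.3316 + 0.1589 + 0.2649
  = 0.9544 bits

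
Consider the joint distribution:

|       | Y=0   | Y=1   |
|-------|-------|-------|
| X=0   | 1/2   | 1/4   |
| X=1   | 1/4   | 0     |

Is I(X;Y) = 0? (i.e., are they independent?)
Marginal P(X) (row sums):
  P(X=0) = 1/2 + 1/4 = 3/4
  P(X=1) = 1/4 + 0 = 1/4
Marginal P(Y) (column sums):
  P(Y=0) = 1/2 + 1/4 = 3/4
  P(Y=1) = 1/4 + 0 = 1/4

X and Y are independent iff P(X=i,Y=j) = P(X=i)·P(Y=j) for every cell.
  P(X=0)·P(Y=0) = 3/4 × 3/4 = 9/16, but P(X=0,Y=0) = 1/2 ✗

No, X and Y are not independent. Quantitatively, I(X;Y) > 0:

H(X) = -[(3/4)·log₂(3/4) + (1/4)·log₂(1/4)]
  = 0.3113 + 0.5000
  = 0.8113 bits
H(Y) = -[(3/4)·log₂(3/4) + (1/4)·log₂(1/4)]
  = 0.3113 + 0.5000
  = 0.8113 bits
H(X,Y) = -[(1/2)·log₂(1/2) + (1/4)·log₂(1/4) + (1/4)·log₂(1/4)]
  = 0.5000 + 0.5000 + 0.5000
  = 1.5000 bits
I(X;Y) = H(X) + H(Y) - H(X,Y) = 0.8113 + 0.8113 - 1.5000 = 0.1226 bits > 0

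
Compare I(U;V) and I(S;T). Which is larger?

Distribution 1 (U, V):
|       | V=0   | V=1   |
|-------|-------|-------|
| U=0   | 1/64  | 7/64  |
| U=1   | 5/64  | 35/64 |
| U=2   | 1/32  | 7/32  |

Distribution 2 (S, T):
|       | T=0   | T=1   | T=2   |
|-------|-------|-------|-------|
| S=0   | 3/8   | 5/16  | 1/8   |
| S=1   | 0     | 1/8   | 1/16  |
Distribution 1 (U, V):
Marginal P(U) (row sums):
  P(U=0) = 1/64 + 7/64 = 1/8
  P(U=1) = 5/64 + 35/64 = 5/8
  P(U=2) = 1/32 + 7/32 = 1/4
Marginal P(V) (column sums):
  P(V=0) = 1/64 + 5/64 + 1/32 = 1/8
  P(V=1) = 7/64 + 35/64 + 7/32 = 7/8

H(U) = -[(1/8)·log₂(1/8) + (5/8)·log₂(5/8) + (1/4)·log₂(1/4)]
  = 0.3750 + 0.4238 + 0.5000
  = 1.2988 bits
H(V) = -[(1/8)·log₂(1/8) + (7/8)·log₂(7/8)]
  = 0.3750 + 0.1686
  = 0.5436 bits
H(U,V) = -[(1/64)·log₂(1/64) + (7/64)·log₂(7/64) + (5/64)·log₂(5/64) + (35/64)·log₂(35/64) + (1/32)·log₂(1/32) + (7/32)·log₂(7/32)]
  = 0.0938 + 0.3492 + 0.2873 + 0.4762 + 0.1563 + 0.4796
  = 1.8424 bits

I(U;V) = H(U) + H(V) - H(U,V)
  = 1.2988 + 0.5436 - 1.8424
  = 0.0000 bits

Distribution 2 (S, T):
Marginal P(S) (row sums):
  P(S=0) = 3/8 + 5/16 + 1/8 = 13/16
  P(S=1) = 0 + 1/8 + 1/16 = 3/16
Marginal P(T) (column sums):
  P(T=0) = 3/8 + 0 = 3/8
  P(T=1) = 5/16 + 1/8 = 7/16
  P(T=2) = 1/8 + 1/16 = 3/16

H(S) = -[(13/16)·log₂(13/16) + (3/16)·log₂(3/16)]
  = 0.2434 + 0.4528
  = 0.6962 bits
H(T) = -[(3/8)·log₂(3/8) + (7/16)·log₂(7/16) + (3/16)·log₂(3/16)]
  = 0.5306 + 0.5218 + 0.4528
  = 1.5052 bits
H(S,T) = -[(3/8)·log₂(3/8) + (5/16)·log₂(5/16) + (1/8)·log₂(1/8) + (1/8)·log₂(1/8) + (1/16)·log₂(1/16)]
  = 0.5306 + 0.5244 + 0.3750 + 0.3750 + 0.2500
  = 2.0550 bits

I(S;T) = H(S) + H(T) - H(S,T)
  = 0.6962 + 1.5052 - 2.0550
  = 0.1464 bits

I(S;T) = 0.1464 bits > I(U;V) = 0.0000 bits, so (S, T) has the higher mutual information (stronger dependence).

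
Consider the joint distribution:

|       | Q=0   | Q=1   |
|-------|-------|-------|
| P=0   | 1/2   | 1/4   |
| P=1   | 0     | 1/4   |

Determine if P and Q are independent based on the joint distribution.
Marginal P(P) (row sums):
  P(P=0) = 1/2 + 1/4 = 3/4
  P(P=1) = 0 + 1/4 = 1/4
Marginal P(Q) (column sums):
  P(Q=0) = 1/2 + 0 = 1/2
  P(Q=1) = 1/4 + 1/4 = 1/2

P and Q are independent iff P(P=i,Q=j) = P(P=i)·P(Q=j) for every cell.
  P(P=0)·P(Q=0) = 3/4 × 1/2 = 3/8, but P(P=0,Q=0) = 1/2 ✗

No, P and Q are not independent. Quantitatively, I(P;Q) > 0:

H(P) = -[(3/4)·log₂(3/4) + (1/4)·log₂(1/4)]
  = 0.3113 + 0.5000
  = 0.8113 bits
H(Q) = -[(1/2)·log₂(1/2) + (1/2)·log₂(1/2)]
  = 0.5000 + 0.5000
  = 1.0000 bits
H(P,Q) = -[(1/2)·log₂(1/2) + (1/4)·log₂(1/4) + (1/4)·log₂(1/4)]
  = 0.5000 + 0.5000 + 0.5000
  = 1.5000 bits
I(P;Q) = H(P) + H(Q) - H(P,Q) = 0.8113 + 1.0000 - 1.5000 = 0.3113 bits > 0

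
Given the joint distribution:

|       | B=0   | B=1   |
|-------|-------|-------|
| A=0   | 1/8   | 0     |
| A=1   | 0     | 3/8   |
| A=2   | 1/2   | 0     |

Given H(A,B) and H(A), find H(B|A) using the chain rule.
From the chain rule: H(A,B) = H(A) + H(B|A)
Therefore: H(B|A) = H(A,B) - H(A)

H(A,B) = -[(1/8)·log₂(1/8) + (3/8)·log₂(3/8) + (1/2)·log₂(1/2)]
  = 0.3750 + 0.5306 + 0.5000
  = 1.4056 bits
Marginal P(A) (row sums):
  P(A=0) = 1/8 + 0 = 1/8
  P(A=1) = 0 + 3/8 = 3/8
  P(A=2) = 1/2 + 0 = 1/2
H(A) = -[(1/8)·log₂(1/8) + (3/8)·log₂(3/8) + (1/2)·log₂(1/2)]
  = 0.3750 + 0.5306 + 0.5000
  = 1.4056 bits

H(B|A) = 1.4056 - 1.4056 = 0.0000 bits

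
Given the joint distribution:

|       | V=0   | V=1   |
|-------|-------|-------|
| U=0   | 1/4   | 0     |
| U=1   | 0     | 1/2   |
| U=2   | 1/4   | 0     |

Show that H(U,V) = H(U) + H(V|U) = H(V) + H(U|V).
Marginal P(U) (row sums):
  P(U=0) = 1/4 + 0 = 1/4
  P(U=1) = 0 + 1/2 = 1/2
  P(U=2) = 1/4 + 0 = 1/4
Marginal P(V) (column sums):
  P(V=0) = 1/4 + 0 + 1/4 = 1/2
  P(V=1) = 0 + 1/2 + 0 = 1/2

Decomposition 1: H(U) + H(V|U)
H(U) = -[(1/4)·log₂(1/4) + (1/2)·log₂(1/2) + (1/4)·log₂(1/4)]
  = 0.5000 + 0.5000 + 0.5000
  = 1.5000 bits
H(V|U) = -Σ P(U,V)·log₂ P(V|U), where P(V|U) = P(U,V) / P(U)
  (cells with P(U,V) = 0 contribute 0)
  (U=0,V=0): P(V|U) = (1/4)/(1/4) = 1;  -(1/4)·log₂(1) = 0.0000
  (U=1,V=1): P(V|U) = (1/2)/(1/2) = 1;  -(1/2)·log₂(1) = 0.0000
  (U=2,V=0): P(V|U) = (1/4)/(1/4) = 1;  -(1/4)·log₂(1) = 0.0000
H(V|U) = 0.0000 + 0.0000 + 0.0000
  = 0.0000 bits
H(U) + H(V|U) = 1.5000 + 0.0000 = 1.5000 bits

Decomposition 2: H(V) + H(U|V)
H(V) = -[(1/2)·log₂(1/2) + (1/2)·log₂(1/2)]
  = 0.5000 + 0.5000
  = 1.0000 bits
H(U|V) = -Σ P(U,V)·log₂ P(U|V), where P(U|V) = P(U,V) / P(V)
  (cells with P(U,V) = 0 contribute 0)
  (U=0,V=0): P(U|V) = (1/4)/(1/2) = 1/2;  -(1/4)·log₂(1/2) = 0.2500
  (U=1,V=1): P(U|V) = (1/2)/(1/2) = 1;  -(1/2)·log₂(1) = 0.0000
  (U=2,V=0): P(U|V) = (1/4)/(1/2) = 1/2;  -(1/4)·log₂(1/2) = 0.2500
H(U|V) = 0.2500 + 0.0000 + 0.2500
  = 0.5000 bits
H(V) + H(U|V) = 1.0000 + 0.5000 = 1.5000 bits

Direct computation of the joint entropy:
H(U,V) = -[(1/4)·log₂(1/4) + (1/2)·log₂(1/2) + (1/4)·log₂(1/4)]
  = 0.5000 + 0.5000 + 0.5000
  = 1.5000 bits

All three agree: H(U,V) = 1.5000 bits ✓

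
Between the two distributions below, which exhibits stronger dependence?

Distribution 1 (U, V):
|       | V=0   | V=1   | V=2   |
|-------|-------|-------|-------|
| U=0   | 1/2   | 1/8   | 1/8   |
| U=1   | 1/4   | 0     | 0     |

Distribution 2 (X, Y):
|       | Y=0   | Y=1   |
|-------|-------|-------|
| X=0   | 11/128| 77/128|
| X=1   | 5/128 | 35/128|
Distribution 1 (U, V):
Marginal P(U) (row sums):
  P(U=0) = 1/2 + 1/8 + 1/8 = 3/4
  P(U=1) = 1/4 + 0 + 0 = 1/4
Marginal P(V) (column sums):
  P(V=0) = 1/2 + 1/4 = 3/4
  P(V=1) = 1/8 + 0 = 1/8
  P(V=2) = 1/8 + 0 = 1/8

H(U) = -[(3/4)·log₂(3/4) + (1/4)·log₂(1/4)]
  = 0.3113 + 0.5000
  = 0.8113 bits
H(V) = -[(3/4)·log₂(3/4) + (1/8)·log₂(1/8) + (1/8)·log₂(1/8)]
  = 0.3113 + 0.3750 + 0.3750
  = 1.0613 bits
H(U,V) = -[(1/2)·log₂(1/2) + (1/8)·log₂(1/8) + (1/8)·log₂(1/8) + (1/4)·log₂(1/4)]
  = 0.5000 + 0.3750 + 0.3750 + 0.5000
  = 1.7500 bits

I(U;V) = H(U) + H(V) - H(U,V)
  = 0.8113 + 1.0613 - 1.7500
  = 0.1226 bits

Distribution 2 (X, Y):
Marginal P(X) (row sums):
  P(X=0) = 11/128 + 77/128 = 11/16
  P(X=1) = 5/128 + 35/128 = 5/16
Marginal P(Y) (column sums):
  P(Y=0) = 11/128 + 5/128 = 1/8
  P(Y=1) = 77/128 + 35/128 = 7/8

H(X) = -[(11/16)·log₂(11/16) + (5/16)·log₂(5/16)]
  = 0.3716 + 0.5244
  = 0.8960 bits
H(Y) = -[(1/8)·log₂(1/8) + (7/8)·log₂(7/8)]
  = 0.3750 + 0.1686
  = 0.5436 bits
H(X,Y) = -[(11/128)·log₂(11/128) + (77/128)·log₂(77/128) + (5/128)·log₂(5/128) + (35/128)·log₂(35/128)]
  = 0.3043 + 0.4411 + 0.1827 + 0.5115
  = 1.4396 bits

I(X;Y) = H(X) + H(Y) - H(X,Y)
  = 0.8960 + 0.5436 - 1.4396
  = 0.0000 bits

I(U;V) = 0.1226 bits > I(X;Y) = 0.0000 bits, so (U, V) has the higher mutual information (stronger dependence).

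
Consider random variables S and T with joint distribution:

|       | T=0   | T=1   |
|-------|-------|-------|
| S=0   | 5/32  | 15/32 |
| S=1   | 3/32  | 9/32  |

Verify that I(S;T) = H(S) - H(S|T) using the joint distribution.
Left side, from I(S;T) = H(S) + H(T) - H(S,T):
Marginal P(S) (row sums):
  P(S=0) = 5/32 + 15/32 = 5/8
  P(S=1) = 3/32 + 9/32 = 3/8
Marginal P(T) (column sums):
  P(T=0) = 5/32 + 3/32 = 1/4
  P(T=1) = 15/32 + 9/32 = 3/4

H(S) = -[(5/8)·log₂(5/8) + (3/8)·log₂(3/8)]
  = 0.4238 + 0.5306
  = 0.9544 bits
H(T) = -[(1/4)·log₂(1/4) + (3/4)·log₂(3/4)]
  = 0.5000 + 0.3113
  = 0.8113 bits
H(S,T) = -[(5/32)·log₂(5/32) + (15/32)·log₂(15/32) + (3/32)·log₂(3/32) + (9/32)·log₂(9/32)]
  = 0.4184 + 0.5124 + 0.3202 + 0.5147
  = 1.7657 bits

I(S;T) = H(S) + H(T) - H(S,T)
  = 0.9544 + 0.8113 - 1.7657
  = 0.0000 bits

Right side, with H(S|T) computed directly from the conditional probabilities:
H(S|T) = -Σ P(S,T)·log₂ P(S|T), where P(S|T) = P(S,T) / P(T)
  (S=0,T=0): P(S|T) = (5/32)/(1/4) = 5/8;  -(5/32)·log₂(5/8) = 0.1059
  (S=0,T=1): P(S|T) = (15/32)/(3/4) = 5/8;  -(15/32)·log₂(5/8) = 0.3178
  (S=1,T=0): P(S|T) = (3/32)/(1/4) = 3/8;  -(3/32)·log₂(3/8) = 0.1327
  (S=1,T=1): P(S|T) = (9/32)/(3/4) = 3/8;  -(9/32)·log₂(3/8) = 0.3980
H(S|T) = 0.1059 + 0.3178 + 0.1327 + 0.3980
  = 0.9544 bits
H(S) - H(S|T) = 0.9544 - 0.9544 = 0.0000 bits

Both sides equal 0.0000 bits, so I(S;T) = H(S) - H(S|T) ✓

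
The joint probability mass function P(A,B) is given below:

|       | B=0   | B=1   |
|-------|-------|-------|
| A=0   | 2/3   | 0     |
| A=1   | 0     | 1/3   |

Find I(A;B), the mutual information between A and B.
Marginal P(A) (row sums):
  P(A=0) = 2/3 + 0 = 2/3
  P(A=1) = 0 + 1/3 = 1/3
Marginal P(B) (column sums):
  P(B=0) = 2/3 + 0 = 2/3
  P(B=1) = 0 + 1/3 = 1/3

H(A) = -[(2/3)·log₂(2/3) + (1/3)·log₂(1/3)]
  = 0.3900 + 0.5283
  = 0.9183 bits
H(B) = -[(2/3)·log₂(2/3) + (1/3)·log₂(1/3)]
  = 0.3900 + 0.5283
  = 0.9183 bits
H(A,B) = -[(2/3)·log₂(2/3) + (1/3)·log₂(1/3)]
  = 0.3900 + 0.5283
  = 0.9183 bits

I(A;B) = H(A) + H(B) - H(A,B)
  = 0.9183 + 0.9183 - 0.9183
  = 0.9183 bits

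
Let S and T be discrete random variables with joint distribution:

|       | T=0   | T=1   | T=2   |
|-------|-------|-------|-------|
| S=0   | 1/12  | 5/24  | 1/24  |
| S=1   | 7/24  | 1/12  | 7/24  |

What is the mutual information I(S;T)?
Marginal P(S) (row sums):
  P(S=0) = 1/12 + 5/24 + 1/24 = 1/3
  P(S=1) = 7/24 + 1/12 + 7/24 = 2/3
Marginal P(T) (column sums):
  P(T=0) = 1/12 + 7/24 = 3/8
  P(T=1) = 5/24 + 1/12 = 7/24
  P(T=2) = 1/24 + 7/24 = 1/3

H(S) = -[(1/3)·log₂(1/3) + (2/3)·log₂(2/3)]
  = 0.5283 + 0.3900
  = 0.9183 bits
H(T) = -[(3/8)·log₂(3/8) + (7/24)·log₂(7/24) + (1/3)·log₂(1/3)]
  = 0.5306 + 0.5185 + 0.5283
  = 1.5774 bits
H(S,T) = -[(1/12)·log₂(1/12) + (5/24)·log₂(5/24) + (1/24)·log₂(1/24) + (7/24)·log₂(7/24) + (1/12)·log₂(1/12) + (7/24)·log₂(7/24)]
  = 0.2987 + 0.4715 + 0.1910 + 0.5185 + 0.2987 + 0.5185
  = 2.2969 bits

I(S;T) = H(S) + H(T) - H(S,T)
  = 0.9183 + 1.5774 - 2.2969
  = 0.1988 bits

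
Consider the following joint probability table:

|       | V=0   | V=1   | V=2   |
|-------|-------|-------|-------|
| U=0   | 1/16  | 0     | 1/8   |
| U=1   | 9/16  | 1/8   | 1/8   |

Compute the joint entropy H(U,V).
H(U,V) = -Σ P(U,V) log₂ P(U,V), summed over the non-zero cells:
H(U,V) = -[(1/16)·log₂(1/16) + (1/8)·log₂(1/8) + (9/16)·log₂(9/16) + (1/8)·log₂(1/8) + (1/8)·log₂(1/8)]
  = 0.2500 + 0.3750 + 0.4669 + 0.3750 + 0.3750
  = 1.8419 bits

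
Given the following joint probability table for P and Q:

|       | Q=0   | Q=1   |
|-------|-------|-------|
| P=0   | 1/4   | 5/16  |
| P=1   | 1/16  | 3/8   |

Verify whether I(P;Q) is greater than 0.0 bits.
Marginal P(P) (row sums):
  P(P=0) = 1/4 + 5/16 = 9/16
  P(P=1) = 1/16 + 3/8 = 7/16
Marginal P(Q) (column sums):
  P(Q=0) = 1/4 + 1/16 = 5/16
  P(Q=1) = 5/16 + 3/8 = 11/16

H(P) = -[(9/16)·log₂(9/16) + (7/16)·log₂(7/16)]
  = 0.4669 + 0.5218
  = 0.9887 bits
H(Q) = -[(5/16)·log₂(5/16) + (11/16)·log₂(11/16)]
  = 0.5244 + 0.3716
  = 0.8960 bits
H(P,Q) = -[(1/4)·log₂(1/4) + (5/16)·log₂(5/16) + (1/16)·log₂(1/16) + (3/8)·log₂(3/8)]
  = 0.5000 + 0.5244 + 0.2500 + 0.5306
  = 1.8050 bits

I(P;Q) = H(P) + H(Q) - H(P,Q)
  = 0.9887 + 0.8960 - 1.8050
  = 0.0797 bits

Yes. I(P;Q) = 0.0797 bits, which is > 0.0 bits.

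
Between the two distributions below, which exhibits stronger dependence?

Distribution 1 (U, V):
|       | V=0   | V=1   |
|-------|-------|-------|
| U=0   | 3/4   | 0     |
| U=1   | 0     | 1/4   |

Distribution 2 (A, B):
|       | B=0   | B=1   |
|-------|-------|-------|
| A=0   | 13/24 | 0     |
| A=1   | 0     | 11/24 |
Distribution 1 (U, V):
Marginal P(U) (row sums):
  P(U=0) = 3/4 + 0 = 3/4
  P(U=1) = 0 + 1/4 = 1/4
Marginal P(V) (column sums):
  P(V=0) = 3/4 + 0 = 3/4
  P(V=1) = 0 + 1/4 = 1/4

H(U) = -[(3/4)·log₂(3/4) + (1/4)·log₂(1/4)]
  = 0.3113 + 0.5000
  = 0.8113 bits
H(V) = -[(3/4)·log₂(3/4) + (1/4)·log₂(1/4)]
  = 0.3113 + 0.5000
  = 0.8113 bits
H(U,V) = -[(3/4)·log₂(3/4) + (1/4)·log₂(1/4)]
  = 0.3113 + 0.5000
  = 0.8113 bits

I(U;V) = H(U) + H(V) - H(U,V)
  = 0.8113 + 0.8113 - 0.8113
  = 0.8113 bits

Distribution 2 (A, B):
Marginal P(A) (row sums):
  P(A=0) = 13/24 + 0 = 13/24
  P(A=1) = 0 + 11/24 = 11/24
Marginal P(B) (column sums):
  P(B=0) = 13/24 + 0 = 13/24
  P(B=1) = 0 + 11/24 = 11/24

H(A) = -[(13/24)·log₂(13/24) + (11/24)·log₂(11/24)]
  = 0.4791 + 0.5159
  = 0.9950 bits
H(B) = -[(13/24)·log₂(13/24) + (11/24)·log₂(11/24)]
  = 0.4791 + 0.5159
  = 0.9950 bits
H(A,B) = -[(13/24)·log₂(13/24) + (11/24)·log₂(11/24)]
  = 0.4791 + 0.5159
  = 0.9950 bits

I(A;B) = H(A) + H(B) - H(A,B)
  = 0.9950 + 0.9950 - 0.9950
  = 0.9950 bits

I(A;B) = 0.9950 bits > I(U;V) = 0.8113 bits, so (A, B) has the higher mutual information (stronger dependence).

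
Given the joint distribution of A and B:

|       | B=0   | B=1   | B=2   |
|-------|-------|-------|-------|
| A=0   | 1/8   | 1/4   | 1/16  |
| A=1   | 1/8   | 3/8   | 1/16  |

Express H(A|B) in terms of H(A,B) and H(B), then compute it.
H(A|B) = H(A,B) - H(B)

Marginal P(B) (column sums):
  P(B=0) = 1/8 + 1/8 = 1/4
  P(B=1) = 1/4 + 3/8 = 5/8
  P(B=2) = 1/16 + 1/16 = 1/8

H(A,B) = -[(1/8)·log₂(1/8) + (1/4)·log₂(1/4) + (1/16)·log₂(1/16) + (1/8)·log₂(1/8) + (3/8)·log₂(3/8) + (1/16)·log₂(1/16)]
  = 0.3750 + 0.5000 + 0.2500 + 0.3750 + 0.5306 + 0.2500
  = 2.2806 bits
H(B) = -[(1/4)·log₂(1/4) + (5/8)·log₂(5/8) + (1/8)·log₂(1/8)]
  = 0.5000 + 0.4238 + 0.3750
  = 1.2988 bits

H(A|B) = 2.2806 - 1.2988 = 0.9818 bits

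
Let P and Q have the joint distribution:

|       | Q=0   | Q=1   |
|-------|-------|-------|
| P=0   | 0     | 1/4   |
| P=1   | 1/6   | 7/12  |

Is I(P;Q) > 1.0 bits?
Marginal P(P) (row sums):
  P(P=0) = 0 + 1/4 = 1/4
  P(P=1) = 1/6 + 7/12 = 3/4
Marginal P(Q) (column sums):
  P(Q=0) = 0 + 1/6 = 1/6
  P(Q=1) = 1/4 + 7/12 = 5/6

H(P) = -[(1/4)·log₂(1/4) + (3/4)·log₂(3/4)]
  = 0.5000 + 0.3113
  = 0.8113 bits
H(Q) = -[(1/6)·log₂(1/6) + (5/6)·log₂(5/6)]
  = 0.4308 + 0.2192
  = 0.6500 bits
H(P,Q) = -[(1/4)·log₂(1/4) + (1/6)·log₂(1/6) + (7/12)·log₂(7/12)]
  = 0.5000 + 0.4308 + 0.4536
  = 1.3844 bits

I(P;Q) = H(P) + H(Q) - H(P,Q)
  = 0.8113 + 0.6500 - 1.3844
  = 0.0769 bits

No. I(P;Q) = 0.0769 bits, which is ≤ 1.0 bits.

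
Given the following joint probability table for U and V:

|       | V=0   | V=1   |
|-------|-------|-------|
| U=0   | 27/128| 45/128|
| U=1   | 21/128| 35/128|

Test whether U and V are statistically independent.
Marginal P(U) (row sums):
  P(U=0) = 27/128 + 45/128 = 9/16
  P(U=1) = 21/128 + 35/128 = 7/16
Marginal P(V) (column sums):
  P(V=0) = 27/128 + 21/128 = 3/8
  P(V=1) = 45/128 + 35/128 = 5/8

U and V are independent iff P(U=i,V=j) = P(U=i)·P(V=j) for every cell.
  P(U=0)·P(V=0) = 9/16 × 3/8 = 27/128 = P(U=0,V=0) ✓
  P(U=0)·P(V=1) = 9/16 × 5/8 = 45/128 = P(U=0,V=1) ✓
  P(U=1)·P(V=0) = 7/16 × 3/8 = 21/128 = P(U=1,V=0) ✓
  P(U=1)·P(V=1) = 7/16 × 5/8 = 35/128 = P(U=1,V=1) ✓

Yes, U and V are independent: every cell factors, so I(U;V) = 0 bits.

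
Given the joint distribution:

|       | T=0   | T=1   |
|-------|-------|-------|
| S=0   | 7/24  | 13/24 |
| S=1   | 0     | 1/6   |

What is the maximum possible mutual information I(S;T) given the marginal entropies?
The upper bound on mutual information is I(S;T) ≤ min(H(S), H(T)).

Marginal P(S) (row sums):
  P(S=0) = 7/24 + 13/24 = 5/6
  P(S=1) = 0 + 1/6 = 1/6
Marginal P(T) (column sums):
  P(T=0) = 7/24 + 0 = 7/24
  P(T=1) = 13/24 + 1/6 = 17/24

H(S) = -[(5/6)·log₂(5/6) + (1/6)·log₂(1/6)]
  = 0.2192 + 0.4308
  = 0.6500 bits
H(T) = -[(7/24)·log₂(7/24) + (17/24)·log₂(17/24)]
  = 0.5185 + 0.3524
  = 0.8709 bits

Maximum possible I(S;T) = min(0.6500, 0.8709) = 0.6500 bits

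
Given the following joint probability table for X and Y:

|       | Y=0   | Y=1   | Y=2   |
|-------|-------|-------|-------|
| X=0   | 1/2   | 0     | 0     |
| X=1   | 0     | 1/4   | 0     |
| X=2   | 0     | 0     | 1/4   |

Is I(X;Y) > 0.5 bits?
Marginal P(X) (row sums):
  P(X=0) = 1/2 + 0 + 0 = 1/2
  P(X=1) = 0 + 1/4 + 0 = 1/4
  P(X=2) = 0 + 0 + 1/4 = 1/4
Marginal P(Y) (column sums):
  P(Y=0) = 1/2 + 0 + 0 = 1/2
  P(Y=1) = 0 + 1/4 + 0 = 1/4
  P(Y=2) = 0 + 0 + 1/4 = 1/4

H(X) = -[(1/2)·log₂(1/2) + (1/4)·log₂(1/4) + (1/4)·log₂(1/4)]
  = 0.5000 + 0.5000 + 0.5000
  = 1.5000 bits
H(Y) = -[(1/2)·log₂(1/2) + (1/4)·log₂(1/4) + (1/4)·log₂(1/4)]
  = 0.5000 + 0.5000 + 0.5000
  = 1.5000 bits
H(X,Y) = -[(1/2)·log₂(1/2) + (1/4)·log₂(1/4) + (1/4)·log₂(1/4)]
  = 0.5000 + 0.5000 + 0.5000
  = 1.5000 bits

I(X;Y) = H(X) + H(Y) - H(X,Y)
  = 1.5000 + 1.5000 - 1.5000
  = 1.5000 bits

Yes. I(X;Y) = 1.5000 bits, which is > 0.5 bits.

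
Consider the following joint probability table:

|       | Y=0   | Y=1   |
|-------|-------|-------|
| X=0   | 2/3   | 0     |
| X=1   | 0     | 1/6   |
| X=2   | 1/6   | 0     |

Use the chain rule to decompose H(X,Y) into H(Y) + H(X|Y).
By the chain rule: H(X,Y) = H(Y) + H(X|Y)

Marginal P(Y) (column sums):
  P(Y=0) = 2/3 + 0 + 1/6 = 5/6
  P(Y=1) = 0 + 1/6 + 0 = 1/6
H(Y) = -[(5/6)·log₂(5/6) + (1/6)·log₂(1/6)]
  = 0.2192 + 0.4308
  = 0.6500 bits
H(X|Y) = -Σ P(X,Y)·log₂ P(X|Y), where P(X|Y) = P(X,Y) / P(Y)
  (cells with P(X,Y) = 0 contribute 0)
  (X=0,Y=0): P(X|Y) = (2/3)/(5/6) = 4/5;  -(2/3)·log₂(4/5) = 0.2146
  (X=1,Y=1): P(X|Y) = (1/6)/(1/6) = 1;  -(1/6)·log₂(1) = 0.0000
  (X=2,Y=0): P(X|Y) = (1/6)/(5/6) = 1/5;  -(1/6)·log₂(1/5) = 0.3870
H(X|Y) = 0.2146 + 0.0000 + 0.3870
  = 0.6016 bits

H(X,Y) = H(Y) + H(X|Y) = 0.6500 + 0.6016 = 1.2516 bits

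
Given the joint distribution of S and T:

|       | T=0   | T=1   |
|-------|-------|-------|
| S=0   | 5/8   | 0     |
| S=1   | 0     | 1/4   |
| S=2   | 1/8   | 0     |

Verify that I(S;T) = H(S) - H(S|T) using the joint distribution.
Left side, from I(S;T) = H(S) + H(T) - H(S,T):
Marginal P(S) (row sums):
  P(S=0) = 5/8 + 0 = 5/8
  P(S=1) = 0 + 1/4 = 1/4
  P(S=2) = 1/8 + 0 = 1/8
Marginal P(T) (column sums):
  P(T=0) = 5/8 + 0 + 1/8 = 3/4
  P(T=1) = 0 + 1/4 + 0 = 1/4

H(S) = -[(5/8)·log₂(5/8) + (1/4)·log₂(1/4) + (1/8)·log₂(1/8)]
  = 0.4238 + 0.5000 + 0.3750
  = 1.2988 bits
H(T) = -[(3/4)·log₂(3/4) + (1/4)·log₂(1/4)]
  = 0.3113 + 0.5000
  = 0.8113 bits
H(S,T) = -[(5/8)·log₂(5/8) + (1/4)·log₂(1/4) + (1/8)·log₂(1/8)]
  = 0.4238 + 0.5000 + 0.3750
  = 1.2988 bits

I(S;T) = H(S) + H(T) - H(S,T)
  = 1.2988 + 0.8113 - 1.2988
  = 0.8113 bits

Right side, with H(S|T) computed directly from the conditional probabilities:
H(S|T) = -Σ P(S,T)·log₂ P(S|T), where P(S|T) = P(S,T) / P(T)
  (cells with P(S,T) = 0 contribute 0)
  (S=0,T=0): P(S|T) = (5/8)/(3/4) = 5/6;  -(5/8)·log₂(5/6) = 0.1644
  (S=1,T=1): P(S|T) = (1/4)/(1/4) = 1;  -(1/4)·log₂(1) = 0.0000
  (S=2,T=0): P(S|T) = (1/8)/(3/4) = 1/6;  -(1/8)·log₂(1/6) = 0.3231
H(S|T) = 0.1644 + 0.0000 + 0.3231
  = 0.4875 bits
H(S) - H(S|T) = 1.2988 - 0.4875 = 0.8113 bits

Both sides equal 0.8113 bits, so I(S;T) = H(S) - H(S|T) ✓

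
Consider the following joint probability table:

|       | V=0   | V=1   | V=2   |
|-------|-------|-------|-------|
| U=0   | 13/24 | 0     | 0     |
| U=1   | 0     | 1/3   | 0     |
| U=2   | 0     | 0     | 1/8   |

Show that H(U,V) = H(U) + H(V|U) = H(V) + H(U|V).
Marginal P(U) (row sums):
  P(U=0) = 13/24 + 0 + 0 = 13/24
  P(U=1) = 0 + 1/3 + 0 = 1/3
  P(U=2) = 0 + 0 + 1/8 = 1/8
Marginal P(V) (column sums):
  P(V=0) = 13/24 + 0 + 0 = 13/24
  P(V=1) = 0 + 1/3 + 0 = 1/3
  P(V=2) = 0 + 0 + 1/8 = 1/8

Decomposition 1: H(U) + H(V|U)
H(U) = -[(13/24)·log₂(13/24) + (1/3)·log₂(1/3) + (1/8)·log₂(1/8)]
  = 0.4791 + 0.5283 + 0.3750
  = 1.3824 bits
H(V|U) = -Σ P(U,V)·log₂ P(V|U), where P(V|U) = P(U,V) / P(U)
  (cells with P(U,V) = 0 contribute 0)
  (U=0,V=0): P(V|U) = (13/24)/(13/24) = 1;  -(13/24)·log₂(1) = 0.0000
  (U=1,V=1): P(V|U) = (1/3)/(1/3) = 1;  -(1/3)·log₂(1) = 0.0000
  (U=2,V=2): P(V|U) = (1/8)/(1/8) = 1;  -(1/8)·log₂(1) = 0.0000
H(V|U) = 0.0000 + 0.0000 + 0.0000
  = 0.0000 bits
H(U) + H(V|U) = 1.3824 + 0.0000 = 1.3824 bits

Decomposition 2: H(V) + H(U|V)
H(V) = -[(13/24)·log₂(13/24) + (1/3)·log₂(1/3) + (1/8)·log₂(1/8)]
  = 0.4791 + 0.5283 + 0.3750
  = 1.3824 bits
H(U|V) = -Σ P(U,V)·log₂ P(U|V), where P(U|V) = P(U,V) / P(V)
  (cells with P(U,V) = 0 contribute 0)
  (U=0,V=0): P(U|V) = (13/24)/(13/24) = 1;  -(13/24)·log₂(1) = 0.0000
  (U=1,V=1): P(U|V) = (1/3)/(1/3) = 1;  -(1/3)·log₂(1) = 0.0000
  (U=2,V=2): P(U|V) = (1/8)/(1/8) = 1;  -(1/8)·log₂(1) = 0.0000
H(U|V) = 0.0000 + 0.0000 + 0.0000
  = 0.0000 bits
H(V) + H(U|V) = 1.3824 + 0.0000 = 1.3824 bits

Direct computation of the joint entropy:
H(U,V) = -[(13/24)·log₂(13/24) + (1/3)·log₂(1/3) + (1/8)·log₂(1/8)]
  = 0.4791 + 0.5283 + 0.3750
  = 1.3824 bits

All three agree: H(U,V) = 1.3824 bits ✓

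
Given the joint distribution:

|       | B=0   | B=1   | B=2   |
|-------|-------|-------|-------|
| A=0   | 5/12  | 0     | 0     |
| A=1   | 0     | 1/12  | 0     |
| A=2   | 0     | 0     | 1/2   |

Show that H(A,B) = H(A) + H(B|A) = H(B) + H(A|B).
Marginal P(A) (row sums):
  P(A=0) = 5/12 + 0 + 0 = 5/12
  P(A=1) = 0 + 1/12 + 0 = 1/12
  P(A=2) = 0 + 0 + 1/2 = 1/2
Marginal P(B) (column sums):
  P(B=0) = 5/12 + 0 + 0 = 5/12
  P(B=1) = 0 + 1/12 + 0 = 1/12
  P(B=2) = 0 + 0 + 1/2 = 1/2

Decomposition 1: H(A) + H(B|A)
H(A) = -[(5/12)·log₂(5/12) + (1/12)·log₂(1/12) + (1/2)·log₂(1/2)]
  = 0.5263 + 0.2987 + 0.5000
  = 1.3250 bits
H(B|A) = -Σ P(A,B)·log₂ P(B|A), where P(B|A) = P(A,B) / P(A)
  (cells with P(A,B) = 0 contribute 0)
  (A=0,B=0): P(B|A) = (5/12)/(5/12) = 1;  -(5/12)·log₂(1) = 0.0000
  (A=1,B=1): P(B|A) = (1/12)/(1/12) = 1;  -(1/12)·log₂(1) = 0.0000
  (A=2,B=2): P(B|A) = (1/2)/(1/2) = 1;  -(1/2)·log₂(1) = 0.0000
H(B|A) = 0.0000 + 0.0000 + 0.0000
  = 0.0000 bits
H(A) + H(B|A) = 1.3250 + 0.0000 = 1.3250 bits

Decomposition 2: H(B) + H(A|B)
H(B) = -[(5/12)·log₂(5/12) + (1/12)·log₂(1/12) + (1/2)·log₂(1/2)]
  = 0.5263 + 0.2987 + 0.5000
  = 1.3250 bits
H(A|B) = -Σ P(A,B)·log₂ P(A|B), where P(A|B) = P(A,B) / P(B)
  (cells with P(A,B) = 0 contribute 0)
  (A=0,B=0): P(A|B) = (5/12)/(5/12) = 1;  -(5/12)·log₂(1) = 0.0000
  (A=1,B=1): P(A|B) = (1/12)/(1/12) = 1;  -(1/12)·log₂(1) = 0.0000
  (A=2,B=2): P(A|B) = (1/2)/(1/2) = 1;  -(1/2)·log₂(1) = 0.0000
H(A|B) = 0.0000 + 0.0000 + 0.0000
  = 0.0000 bits
H(B) + H(A|B) = 1.3250 + 0.0000 = 1.3250 bits

Direct computation of the joint entropy:
H(A,B) = -[(5/12)·log₂(5/12) + (1/12)·log₂(1/12) + (1/2)·log₂(1/2)]
  = 0.5263 + 0.2987 + 0.5000
  = 1.3250 bits

All three agree: H(A,B) = 1.3250 bits ✓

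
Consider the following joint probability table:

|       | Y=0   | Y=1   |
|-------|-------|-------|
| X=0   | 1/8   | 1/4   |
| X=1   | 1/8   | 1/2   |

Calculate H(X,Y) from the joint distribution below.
H(X,Y) = -Σ P(X,Y) log₂ P(X,Y), summed over the non-zero cells:
H(X,Y) = -[(1/8)·log₂(1/8) + (1/4)·log₂(1/4) + (1/8)·log₂(1/8) + (1/2)·log₂(1/2)]
  = 0.3750 + 0.5000 + 0.3750 + 0.5000
  = 1.7500 bits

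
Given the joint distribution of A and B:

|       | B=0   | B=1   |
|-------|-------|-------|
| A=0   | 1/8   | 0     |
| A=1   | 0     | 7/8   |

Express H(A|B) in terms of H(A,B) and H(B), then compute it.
H(A|B) = H(A,B) - H(B)

Marginal P(B) (column sums):
  P(B=0) = 1/8 + 0 = 1/8
  P(B=1) = 0 + 7/8 = 7/8

H(A,B) = -[(1/8)·log₂(1/8) + (7/8)·log₂(7/8)]
  = 0.3750 + 0.1686
  = 0.5436 bits
H(B) = -[(1/8)·log₂(1/8) + (7/8)·log₂(7/8)]
  = 0.3750 + 0.1686
  = 0.5436 bits

H(A|B) = 0.5436 - 0.5436 = 0.0000 bits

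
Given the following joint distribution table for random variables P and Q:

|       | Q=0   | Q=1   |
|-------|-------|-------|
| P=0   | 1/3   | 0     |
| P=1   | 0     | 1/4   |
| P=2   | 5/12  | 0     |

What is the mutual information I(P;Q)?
Marginal P(P) (row sums):
  P(P=0) = 1/3 + 0 = 1/3
  P(P=1) = 0 + 1/4 = 1/4
  P(P=2) = 5/12 + 0 = 5/12
Marginal P(Q) (column sums):
  P(Q=0) = 1/3 + 0 + 5/12 = 3/4
  P(Q=1) = 0 + 1/4 + 0 = 1/4

H(P) = -[(1/3)·log₂(1/3) + (1/4)·log₂(1/4) + (5/12)·log₂(5/12)]
  = 0.5283 + 0.5000 + 0.5263
  = 1.5546 bits
H(Q) = -[(3/4)·log₂(3/4) + (1/4)·log₂(1/4)]
  = 0.3113 + 0.5000
  = 0.8113 bits
H(P,Q) = -[(1/3)·log₂(1/3) + (1/4)·log₂(1/4) + (5/12)·log₂(5/12)]
  = 0.5283 + 0.5000 + 0.5263
  = 1.5546 bits

I(P;Q) = H(P) + H(Q) - H(P,Q)
  = 1.5546 + 0.8113 - 1.5546
  = 0.8113 bits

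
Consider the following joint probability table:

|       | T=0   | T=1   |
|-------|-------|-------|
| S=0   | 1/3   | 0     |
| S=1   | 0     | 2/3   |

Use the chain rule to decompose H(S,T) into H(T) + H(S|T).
By the chain rule: H(S,T) = H(T) + H(S|T)

Marginal P(T) (column sums):
  P(T=0) = 1/3 + 0 = 1/3
  P(T=1) = 0 + 2/3 = 2/3
H(T) = -[(1/3)·log₂(1/3) + (2/3)·log₂(2/3)]
  = 0.5283 + 0.3900
  = 0.9183 bits
H(S|T) = -Σ P(S,T)·log₂ P(S|T), where P(S|T) = P(S,T) / P(T)
  (cells with P(S,T) = 0 contribute 0)
  (S=0,T=0): P(S|T) = (1/3)/(1/3) = 1;  -(1/3)·log₂(1) = 0.0000
  (S=1,T=1): P(S|T) = (2/3)/(2/3) = 1;  -(2/3)·log₂(1) = 0.0000
H(S|T) = 0.0000 + 0.0000
  = 0.0000 bits

H(S,T) = H(T) + H(S|T) = 0.9183 + 0.0000 = 0.9183 bits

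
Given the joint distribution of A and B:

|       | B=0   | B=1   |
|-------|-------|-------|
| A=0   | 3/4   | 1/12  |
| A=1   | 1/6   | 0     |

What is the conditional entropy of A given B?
Marginal P(B) (column sums):
  P(B=0) = 3/4 + 1/6 = 11/12
  P(B=1) = 1/12 + 0 = 1/12

H(A|B) = -Σ P(A,B)·log₂ P(A|B), where P(A|B) = P(A,B) / P(B)
  (cells with P(A,B) = 0 contribute 0)
  (A=0,B=0): P(A|B) = (3/4)/(11/12) = 9/11;  -(3/4)·log₂(9/11) = 0.2171
  (A=0,B=1): P(A|B) = (1/12)/(1/12) = 1;  -(1/12)·log₂(1) = 0.0000
  (A=1,B=0): P(A|B) = (1/6)/(11/12) = 2/11;  -(1/6)·log₂(2/11) = 0.4099
H(A|B) = 0.2171 + 0.0000 + 0.4099
  = 0.6270 bits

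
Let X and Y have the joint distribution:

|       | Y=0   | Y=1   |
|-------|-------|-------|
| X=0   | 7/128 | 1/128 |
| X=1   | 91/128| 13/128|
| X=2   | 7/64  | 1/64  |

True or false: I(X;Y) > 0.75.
Marginal P(X) (row sums):
  P(X=0) = 7/128 + 1/128 = 1/16
  P(X=1) = 91/128 + 13/128 = 13/16
  P(X=2) = 7/64 + 1/64 = 1/8
Marginal P(Y) (column sums):
  P(Y=0) = 7/128 + 91/128 + 7/64 = 7/8
  P(Y=1) = 1/128 + 13/128 + 1/64 = 1/8

H(X) = -[(1/16)·log₂(1/16) + (13/16)·log₂(13/16) + (1/8)·log₂(1/8)]
  = 0.2500 + 0.2434 + 0.3750
  = 0.8684 bits
H(Y) = -[(7/8)·log₂(7/8) + (1/8)·log₂(1/8)]
  = 0.1686 + 0.3750
  = 0.5436 bits
H(X,Y) = -[(7/128)·log₂(7/128) + (1/128)·log₂(1/128) + (91/128)·log₂(91/128) + (13/128)·log₂(13/128) + (7/64)·log₂(7/64) + (1/64)·log₂(1/64)]
  = 0.2293 + 0.0547 + 0.3499 + 0.3351 + 0.3492 + 0.0938
  = 1.4120 bits

I(X;Y) = H(X) + H(Y) - H(X,Y)
  = 0.8684 + 0.5436 - 1.4120
  = 0.0000 bits

False. I(X;Y) = 0.0000 bits, which is ≤ 0.75 bits.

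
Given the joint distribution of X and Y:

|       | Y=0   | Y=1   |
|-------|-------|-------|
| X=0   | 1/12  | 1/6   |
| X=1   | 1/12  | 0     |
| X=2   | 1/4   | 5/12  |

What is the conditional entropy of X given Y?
Marginal P(Y) (column sums):
  P(Y=0) = 1/12 + 1/12 + 1/4 = 5/12
  P(Y=1) = 1/6 + 0 + 5/12 = 7/12

H(X|Y) = -Σ P(X,Y)·log₂ P(X|Y), where P(X|Y) = P(X,Y) / P(Y)
  (cells with P(X,Y) = 0 contribute 0)
  (X=0,Y=0): P(X|Y) = (1/12)/(5/12) = 1/5;  -(1/12)·log₂(1/5) = 0.1935
  (X=0,Y=1): P(X|Y) = (1/6)/(7/12) = 2/7;  -(1/6)·log₂(2/7) = 0.3012
  (X=1,Y=0): P(X|Y) = (1/12)/(5/12) = 1/5;  -(1/12)·log₂(1/5) = 0.1935
  (X=2,Y=0): P(X|Y) = (1/4)/(5/12) = 3/5;  -(1/4)·log₂(3/5) = 0.1842
  (X=2,Y=1): P(X|Y) = (5/12)/(7/12) = 5/7;  -(5/12)·log₂(5/7) = 0.2023
H(X|Y) = 0.1935 + 0.3012 + 0.1935 + 0.1842 + 0.2023
  = 1.0747 bits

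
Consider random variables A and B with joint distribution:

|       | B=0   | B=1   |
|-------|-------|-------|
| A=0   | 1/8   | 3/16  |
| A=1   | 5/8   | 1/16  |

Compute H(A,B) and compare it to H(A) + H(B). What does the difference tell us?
Marginal P(A) (row sums):
  P(A=0) = 1/8 + 3/16 = 5/16
  P(A=1) = 5/8 + 1/16 = 11/16
Marginal P(B) (column sums):
  P(B=0) = 1/8 + 5/8 = 3/4
  P(B=1) = 3/16 + 1/16 = 1/4

H(A,B) = -[(1/8)·log₂(1/8) + (3/16)·log₂(3/16) + (5/8)·log₂(5/8) + (1/16)·log₂(1/16)]
  = 0.3750 + 0.4528 + 0.4238 + 0.2500
  = 1.5016 bits
H(A) = -[(5/16)·log₂(5/16) + (11/16)·log₂(11/16)]
  = 0.5244 + 0.3716
  = 0.8960 bits
H(B) = -[(3/4)·log₂(3/4) + (1/4)·log₂(1/4)]
  = 0.3113 + 0.5000
  = 0.8113 bits

H(A) + H(B) = 0.8960 + 0.8113 = 1.7073 bits
Difference: H(A) + H(B) - H(A,B) = 1.7073 - 1.5016 = 0.2057 bits = I(A;B)

The difference is the mutual information; it is positive here, so A and B are dependent (knowing one reduces uncertainty about the other by 0.2057 bits).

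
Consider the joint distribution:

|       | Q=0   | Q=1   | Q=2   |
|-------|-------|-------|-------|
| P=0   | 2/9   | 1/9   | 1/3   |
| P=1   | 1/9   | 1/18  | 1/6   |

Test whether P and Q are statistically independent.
Marginal P(P) (row sums):
  P(P=0) = 2/9 + 1/9 + 1/3 = 2/3
  P(P=1) = 1/9 + 1/18 + 1/6 = 1/3
Marginal P(Q) (column sums):
  P(Q=0) = 2/9 + 1/9 = 1/3
  P(Q=1) = 1/9 + 1/18 = 1/6
  P(Q=2) = 1/3 + 1/6 = 1/2

P and Q are independent iff P(P=i,Q=j) = P(P=i)·P(Q=j) for every cell.
  P(P=0)·P(Q=0) = 2/3 × 1/3 = 2/9 = P(P=0,Q=0) ✓
  P(P=0)·P(Q=1) = 2/3 × 1/6 = 1/9 = P(P=0,Q=1) ✓
  P(P=0)·P(Q=2) = 2/3 × 1/2 = 1/3 = P(P=0,Q=2) ✓
  P(P=1)·P(Q=0) = 1/3 × 1/3 = 1/9 = P(P=1,Q=0) ✓
  P(P=1)·P(Q=1) = 1/3 × 1/6 = 1/18 = P(P=1,Q=1) ✓
  P(P=1)·P(Q=2) = 1/3 × 1/2 = 1/6 = P(P=1,Q=2) ✓

Yes, P and Q are independent: every cell factors, so I(P;Q) = 0 bits.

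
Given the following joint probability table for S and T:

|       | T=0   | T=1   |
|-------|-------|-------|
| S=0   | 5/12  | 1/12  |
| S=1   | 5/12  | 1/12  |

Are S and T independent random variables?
Marginal P(S) (row sums):
  P(S=0) = 5/12 + 1/12 = 1/2
  P(S=1) = 5/12 + 1/12 = 1/2
Marginal P(T) (column sums):
  P(T=0) = 5/12 + 5/12 = 5/6
  P(T=1) = 1/12 + 1/12 = 1/6

S and T are independent iff P(S=i,T=j) = P(S=i)·P(T=j) for every cell.
  P(S=0)·P(T=0) = 1/2 × 5/6 = 5/12 = P(S=0,T=0) ✓
  P(S=0)·P(T=1) = 1/2 × 1/6 = 1/12 = P(S=0,T=1) ✓
  P(S=1)·P(T=0) = 1/2 × 5/6 = 5/12 = P(S=1,T=0) ✓
  P(S=1)·P(T=1) = 1/2 × 1/6 = 1/12 = P(S=1,T=1) ✓

Yes, S and T are independent: every cell factors, so I(S;T) = 0 bits.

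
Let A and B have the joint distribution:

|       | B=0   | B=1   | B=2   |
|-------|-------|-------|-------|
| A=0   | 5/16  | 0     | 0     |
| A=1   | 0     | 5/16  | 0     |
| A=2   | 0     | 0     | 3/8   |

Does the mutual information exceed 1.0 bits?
Marginal P(A) (row sums):
  P(A=0) = 5/16 + 0 + 0 = 5/16
  P(A=1) = 0 + 5/16 + 0 = 5/16
  P(A=2) = 0 + 0 + 3/8 = 3/8
Marginal P(B) (column sums):
  P(B=0) = 5/16 + 0 + 0 = 5/16
  P(B=1) = 0 + 5/16 + 0 = 5/16
  P(B=2) = 0 + 0 + 3/8 = 3/8

H(A) = -[(5/16)·log₂(5/16) + (5/16)·log₂(5/16) + (3/8)·log₂(3/8)]
  = 0.5244 + 0.5244 + 0.5306
  = 1.5794 bits
H(B) = -[(5/16)·log₂(5/16) + (5/16)·log₂(5/16) + (3/8)·log₂(3/8)]
  = 0.5244 + 0.5244 + 0.5306
  = 1.5794 bits
H(A,B) = -[(5/16)·log₂(5/16) + (5/16)·log₂(5/16) + (3/8)·log₂(3/8)]
  = 0.5244 + 0.5244 + 0.5306
  = 1.5794 bits

I(A;B) = H(A) + H(B) - H(A,B)
  = 1.5794 + 1.5794 - 1.5794
  = 1.5794 bits

Yes. I(A;B) = 1.5794 bits, which is > 1.0 bits.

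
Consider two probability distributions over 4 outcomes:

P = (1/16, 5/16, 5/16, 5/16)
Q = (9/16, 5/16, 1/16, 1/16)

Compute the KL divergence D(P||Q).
D(P||Q) = Σ P(i) log₂(P(i)/Q(i))
  i=0: (1/16) × log₂((1/16)/(9/16)) = (1/16) × log₂(1/9) = -0.1981
  i=1: (5/16) × log₂((5/16)/(5/16)) = (5/16) × log₂(1) = 0.0000
  i=2: (5/16) × log₂((5/16)/(1/16)) = (5/16) × log₂(5) = 0.7256
  i=3: (5/16) × log₂((5/16)/(1/16)) = (5/16) × log₂(5) = 0.7256
D(P||Q) = -0.1981 + 0.0000 + 0.7256 + 0.7256
  = 1.2531 bits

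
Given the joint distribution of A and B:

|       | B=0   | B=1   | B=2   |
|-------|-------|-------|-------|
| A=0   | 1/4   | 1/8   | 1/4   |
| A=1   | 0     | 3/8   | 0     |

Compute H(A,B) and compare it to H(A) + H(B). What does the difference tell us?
Marginal P(A) (row sums):
  P(A=0) = 1/4 + 1/8 + 1/4 = 5/8
  P(A=1) = 0 + 3/8 + 0 = 3/8
Marginal P(B) (column sums):
  P(B=0) = 1/4 + 0 = 1/4
  P(B=1) = 1/8 + 3/8 = 1/2
  P(B=2) = 1/4 + 0 = 1/4

H(A,B) = -[(1/4)·log₂(1/4) + (1/8)·log₂(1/8) + (1/4)·log₂(1/4) + (3/8)·log₂(3/8)]
  = 0.5000 + 0.3750 + 0.5000 + 0.5306
  = 1.9056 bits
H(A) = -[(5/8)·log₂(5/8) + (3/8)·log₂(3/8)]
  = 0.4238 + 0.5306
  = 0.9544 bits
H(B) = -[(1/4)·log₂(1/4) + (1/2)·log₂(1/2) + (1/4)·log₂(1/4)]
  = 0.5000 + 0.5000 + 0.5000
  = 1.5000 bits

H(A) + H(B) = 0.9544 + 1.5000 = 2.4544 bits
Difference: H(A) + H(B) - H(A,B) = 2.4544 - 1.9056 = 0.5488 bits = I(A;B)

The difference is the mutual information; it is positive here, so A and B are dependent (knowing one reduces uncertainty about the other by 0.5488 bits).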